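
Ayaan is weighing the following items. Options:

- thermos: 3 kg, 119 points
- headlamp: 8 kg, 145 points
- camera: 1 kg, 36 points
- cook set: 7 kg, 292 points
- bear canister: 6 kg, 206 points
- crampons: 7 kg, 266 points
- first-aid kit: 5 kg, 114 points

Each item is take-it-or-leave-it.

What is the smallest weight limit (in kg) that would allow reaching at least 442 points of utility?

11

Look for the lowest-weight combination reaching 442.
thermos + camera + cook set: 447 utility at 11 kg.
No combination under 11 kg hits 442.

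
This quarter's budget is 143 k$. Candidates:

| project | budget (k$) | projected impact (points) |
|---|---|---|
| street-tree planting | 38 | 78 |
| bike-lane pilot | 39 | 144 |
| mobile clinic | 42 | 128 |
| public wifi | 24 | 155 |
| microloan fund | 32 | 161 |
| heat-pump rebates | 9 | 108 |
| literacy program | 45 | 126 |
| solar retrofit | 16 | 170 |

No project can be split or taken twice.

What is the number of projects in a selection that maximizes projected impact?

5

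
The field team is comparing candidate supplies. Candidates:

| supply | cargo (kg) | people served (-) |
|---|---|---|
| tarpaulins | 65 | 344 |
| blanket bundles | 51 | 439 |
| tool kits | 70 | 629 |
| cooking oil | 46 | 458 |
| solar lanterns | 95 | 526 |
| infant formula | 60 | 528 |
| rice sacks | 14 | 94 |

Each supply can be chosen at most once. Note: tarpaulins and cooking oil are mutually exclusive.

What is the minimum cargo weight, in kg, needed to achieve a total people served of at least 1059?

116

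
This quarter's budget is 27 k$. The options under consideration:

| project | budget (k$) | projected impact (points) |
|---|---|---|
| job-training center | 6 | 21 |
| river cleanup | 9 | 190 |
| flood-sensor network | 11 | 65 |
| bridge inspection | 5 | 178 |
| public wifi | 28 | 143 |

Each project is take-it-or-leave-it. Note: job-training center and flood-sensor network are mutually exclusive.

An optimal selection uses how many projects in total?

3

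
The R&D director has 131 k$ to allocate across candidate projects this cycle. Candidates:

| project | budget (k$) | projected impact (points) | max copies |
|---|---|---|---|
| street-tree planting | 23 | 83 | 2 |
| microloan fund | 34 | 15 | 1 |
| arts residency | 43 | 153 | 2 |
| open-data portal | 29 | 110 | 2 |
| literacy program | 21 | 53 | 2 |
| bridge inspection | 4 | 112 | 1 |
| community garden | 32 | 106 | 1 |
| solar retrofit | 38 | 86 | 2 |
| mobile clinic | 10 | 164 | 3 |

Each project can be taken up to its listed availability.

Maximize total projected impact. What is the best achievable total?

A density-first pass picks street-tree planting + 2×open-data portal + bridge inspection + 3×mobile clinic — 907 at 115 k$.
The 29 k$ tied up in open-data portal is better spent on arts residency — total rises to 950 (129 k$).
No other feasible combination exceeds 950.

950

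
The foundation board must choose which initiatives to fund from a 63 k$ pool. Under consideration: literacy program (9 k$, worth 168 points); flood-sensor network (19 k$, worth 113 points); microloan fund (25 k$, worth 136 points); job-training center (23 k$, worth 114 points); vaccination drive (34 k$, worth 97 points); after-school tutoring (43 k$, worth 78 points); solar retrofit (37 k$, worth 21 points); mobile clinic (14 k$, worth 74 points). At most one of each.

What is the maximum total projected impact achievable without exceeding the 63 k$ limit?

A density-first pass picks literacy program + flood-sensor network + microloan fund — 417 at 53 k$.
Replace flood-sensor network with job-training center: the trade gains 1 net, giving 418 at 57 k$.
Next best is literacy program + flood-sensor network + microloan fund at 417 (53 k$) — short by 1.

418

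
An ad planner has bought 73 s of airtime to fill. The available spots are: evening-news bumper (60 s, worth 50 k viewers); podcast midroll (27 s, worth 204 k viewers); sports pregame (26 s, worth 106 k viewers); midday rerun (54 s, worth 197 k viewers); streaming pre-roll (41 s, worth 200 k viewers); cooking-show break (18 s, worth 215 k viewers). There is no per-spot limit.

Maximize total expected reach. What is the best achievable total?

Best packing: 4×cooking-show break — 72 s, 860 total.

860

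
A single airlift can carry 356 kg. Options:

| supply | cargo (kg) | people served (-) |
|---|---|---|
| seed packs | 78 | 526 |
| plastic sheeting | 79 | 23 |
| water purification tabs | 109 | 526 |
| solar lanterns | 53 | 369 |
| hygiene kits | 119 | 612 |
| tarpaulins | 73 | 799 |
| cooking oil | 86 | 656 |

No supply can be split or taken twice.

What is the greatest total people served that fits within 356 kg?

2593

Taking the top-ratio supplies first gives seed packs + solar lanterns + tarpaulins + cooking oil for 2350 (290 kg).
Dropping solar lanterns frees 53 kg; slotting in hygiene kits (119 kg) lifts the total to 2593 at 356 kg.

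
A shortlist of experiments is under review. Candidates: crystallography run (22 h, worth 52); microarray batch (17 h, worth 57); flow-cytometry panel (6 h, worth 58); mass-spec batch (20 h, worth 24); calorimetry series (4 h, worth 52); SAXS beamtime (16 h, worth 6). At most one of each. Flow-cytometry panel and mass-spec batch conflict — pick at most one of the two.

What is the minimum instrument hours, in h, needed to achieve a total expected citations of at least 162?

27

Need the lightest bundle worth ≥ 162.
microarray batch + flow-cytometry panel + calorimetry series: 167 expected citations at 27 h.
Any bundle with less than 27 h falls short of 162.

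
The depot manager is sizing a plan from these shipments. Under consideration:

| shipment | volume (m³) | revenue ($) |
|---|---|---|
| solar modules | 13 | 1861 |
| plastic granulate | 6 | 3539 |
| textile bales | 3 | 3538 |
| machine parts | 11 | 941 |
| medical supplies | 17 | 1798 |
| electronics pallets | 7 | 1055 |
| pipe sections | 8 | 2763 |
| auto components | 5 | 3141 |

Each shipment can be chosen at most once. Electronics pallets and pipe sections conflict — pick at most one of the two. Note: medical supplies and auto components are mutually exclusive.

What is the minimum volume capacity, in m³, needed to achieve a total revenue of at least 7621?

Need the lightest bundle worth ≥ 7621.
plastic granulate + textile bales + auto components reaches 10218 using 14 m³.
Any bundle with less than 14 m³ falls short of 7621.

14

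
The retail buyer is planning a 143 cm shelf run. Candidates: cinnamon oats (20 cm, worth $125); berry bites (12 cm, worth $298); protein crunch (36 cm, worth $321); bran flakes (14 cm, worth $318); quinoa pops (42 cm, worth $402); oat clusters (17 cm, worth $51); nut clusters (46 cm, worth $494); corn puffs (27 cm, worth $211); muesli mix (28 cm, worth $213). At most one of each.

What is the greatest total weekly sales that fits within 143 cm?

Greedy by ratio would take berry bites + bran flakes + quinoa pops + nut clusters + corn puffs: 141 cm used, total 1723.
The 27 cm tied up in corn puffs is better spent on muesli mix — total rises to 1725 (142 cm).

1725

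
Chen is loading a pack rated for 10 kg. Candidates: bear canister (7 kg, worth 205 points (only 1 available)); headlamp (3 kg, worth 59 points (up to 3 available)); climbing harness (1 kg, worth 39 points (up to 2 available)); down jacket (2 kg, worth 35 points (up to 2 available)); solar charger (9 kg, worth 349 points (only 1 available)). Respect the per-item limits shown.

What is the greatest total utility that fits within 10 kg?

Filling by ratio: bear canister + 2×climbing harness for 283, with 1 kg left unused.
Replace bear canister and climbing harness with solar charger: the trade gains 105 net, giving 388 at 10 kg.
No other feasible combination exceeds 388.

388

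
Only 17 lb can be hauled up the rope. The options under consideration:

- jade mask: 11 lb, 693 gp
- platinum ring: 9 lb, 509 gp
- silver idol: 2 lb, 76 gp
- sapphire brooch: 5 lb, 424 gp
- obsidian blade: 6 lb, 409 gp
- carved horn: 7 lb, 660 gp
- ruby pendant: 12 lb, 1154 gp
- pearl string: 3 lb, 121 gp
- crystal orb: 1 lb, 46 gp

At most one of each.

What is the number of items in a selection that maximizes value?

2

Optimal total is 1578.
sapphire brooch + ruby pendant hits 1578 at 17 lb.
Any selection reaching 1578 contains exactly 2 items.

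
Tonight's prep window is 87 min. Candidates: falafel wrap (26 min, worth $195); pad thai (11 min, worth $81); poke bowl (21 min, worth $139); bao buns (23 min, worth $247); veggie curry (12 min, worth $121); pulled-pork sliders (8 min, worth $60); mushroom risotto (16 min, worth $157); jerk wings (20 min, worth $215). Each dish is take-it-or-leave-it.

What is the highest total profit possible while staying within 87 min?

The ratio heuristic lands on bao buns + veggie curry + pulled-pork sliders + mushroom risotto + jerk wings (800) but leaves 8 min idle.
Dropping pulled-pork sliders frees 8 min; slotting in pad thai (11 min) lifts the total to 821 at 82 min.
That's the maximum — no swap from here does better than 821.

821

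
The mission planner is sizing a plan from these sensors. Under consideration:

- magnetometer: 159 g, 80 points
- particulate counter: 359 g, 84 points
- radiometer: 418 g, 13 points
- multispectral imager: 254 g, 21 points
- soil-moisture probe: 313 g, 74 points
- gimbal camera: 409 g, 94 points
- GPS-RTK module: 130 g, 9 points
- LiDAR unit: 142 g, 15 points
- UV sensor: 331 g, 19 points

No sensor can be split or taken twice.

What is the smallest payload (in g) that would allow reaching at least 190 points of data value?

Minimise g subject to total data value ≥ 190.
magnetometer + multispectral imager + gimbal camera: 195 data value at 822 g.
Any bundle with less than 822 g falls short of 190.

822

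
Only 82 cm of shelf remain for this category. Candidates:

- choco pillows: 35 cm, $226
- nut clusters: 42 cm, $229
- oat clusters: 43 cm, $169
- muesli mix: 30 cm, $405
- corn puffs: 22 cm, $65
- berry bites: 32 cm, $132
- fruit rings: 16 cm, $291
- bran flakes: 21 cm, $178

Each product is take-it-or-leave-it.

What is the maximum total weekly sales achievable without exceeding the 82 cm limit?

Taking the top-ratio products first gives muesli mix + fruit rings + bran flakes for 874 (67 cm).
Replace bran flakes with choco pillows: the trade gains 48 net, giving 922 at 81 cm.

922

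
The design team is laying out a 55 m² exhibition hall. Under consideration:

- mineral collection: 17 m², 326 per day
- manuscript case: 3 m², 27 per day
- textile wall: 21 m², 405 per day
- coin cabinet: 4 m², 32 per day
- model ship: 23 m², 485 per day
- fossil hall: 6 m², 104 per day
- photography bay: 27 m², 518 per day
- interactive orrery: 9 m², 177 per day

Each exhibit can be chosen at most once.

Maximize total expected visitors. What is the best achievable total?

1092

Density check — model ship 21.09, interactive orrery 19.67, textile wall 19.29, photography bay 19.19 are the best per m².
A density-first pass picks textile wall + model ship + interactive orrery — 1067 at 53 m².
Dropping textile wall frees 21 m²; slotting in mineral collection + fossil hall (23 m²) lifts the total to 1092 at 55 m².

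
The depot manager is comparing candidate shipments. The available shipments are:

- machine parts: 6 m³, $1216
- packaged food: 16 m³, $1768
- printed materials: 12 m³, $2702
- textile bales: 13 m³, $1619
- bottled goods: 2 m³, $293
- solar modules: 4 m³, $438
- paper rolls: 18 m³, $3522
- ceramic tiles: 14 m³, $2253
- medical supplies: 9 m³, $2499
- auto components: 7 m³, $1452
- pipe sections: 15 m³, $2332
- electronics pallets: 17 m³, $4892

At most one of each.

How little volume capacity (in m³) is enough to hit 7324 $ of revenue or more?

26

Look for the lowest-volume combination reaching 7324.
medical supplies + electronics pallets: 7391 revenue at 26 m³.
No combination under 26 m³ hits 7324.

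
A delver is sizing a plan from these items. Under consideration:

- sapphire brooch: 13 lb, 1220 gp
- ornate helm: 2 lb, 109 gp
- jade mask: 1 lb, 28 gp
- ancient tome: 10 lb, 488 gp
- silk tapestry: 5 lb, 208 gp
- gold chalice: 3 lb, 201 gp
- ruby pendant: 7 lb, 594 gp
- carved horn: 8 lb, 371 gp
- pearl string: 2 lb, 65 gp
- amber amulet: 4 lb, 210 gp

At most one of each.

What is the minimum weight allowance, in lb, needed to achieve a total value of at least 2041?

Look for the lowest-weight combination reaching 2041.
Taking sapphire brooch + jade mask + gold chalice + ruby pendant gives 2043 (≥ 2041) for 24 lb.
Below 24 lb the best achievable stays under 2041.

24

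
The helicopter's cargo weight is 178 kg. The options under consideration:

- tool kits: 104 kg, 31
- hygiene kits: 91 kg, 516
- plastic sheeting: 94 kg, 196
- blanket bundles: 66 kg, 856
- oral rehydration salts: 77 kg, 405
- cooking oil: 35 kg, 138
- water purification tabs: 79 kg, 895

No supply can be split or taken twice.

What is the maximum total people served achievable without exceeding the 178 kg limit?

1751

The ratio ordering already packs tightly: blanket bundles + water purification tabs, 145 kg, 1751.
Next best is hygiene kits + water purification tabs at 1411 (170 kg) — short by 340.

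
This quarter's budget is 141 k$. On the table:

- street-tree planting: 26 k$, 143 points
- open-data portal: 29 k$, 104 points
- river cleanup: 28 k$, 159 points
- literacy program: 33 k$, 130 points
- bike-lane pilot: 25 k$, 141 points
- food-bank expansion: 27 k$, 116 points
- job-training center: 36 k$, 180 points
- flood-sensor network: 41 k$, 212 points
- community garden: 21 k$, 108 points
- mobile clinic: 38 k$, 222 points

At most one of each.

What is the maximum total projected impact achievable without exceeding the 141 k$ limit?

773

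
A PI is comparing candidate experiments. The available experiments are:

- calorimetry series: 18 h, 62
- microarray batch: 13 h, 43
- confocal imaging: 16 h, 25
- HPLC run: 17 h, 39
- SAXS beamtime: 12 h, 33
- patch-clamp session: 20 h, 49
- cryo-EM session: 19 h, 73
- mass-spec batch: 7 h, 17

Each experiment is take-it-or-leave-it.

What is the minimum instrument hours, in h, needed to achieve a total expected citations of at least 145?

Need the lightest bundle worth ≥ 145.
Taking microarray batch + SAXS beamtime + cryo-EM session gives 149 (≥ 145) for 44 h.
Below 44 h the best achievable stays under 145.

44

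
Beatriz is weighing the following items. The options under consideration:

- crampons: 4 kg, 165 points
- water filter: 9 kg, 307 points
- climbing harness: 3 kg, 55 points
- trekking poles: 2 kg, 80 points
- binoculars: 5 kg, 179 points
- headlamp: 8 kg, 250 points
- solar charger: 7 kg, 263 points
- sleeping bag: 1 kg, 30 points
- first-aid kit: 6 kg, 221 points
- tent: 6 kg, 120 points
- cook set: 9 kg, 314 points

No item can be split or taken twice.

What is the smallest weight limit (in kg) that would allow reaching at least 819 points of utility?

22

Need the lightest bundle worth ≥ 819.
crampons + binoculars + solar charger + first-aid kit: 828 utility at 22 kg.
Any bundle with less than 22 kg falls short of 819.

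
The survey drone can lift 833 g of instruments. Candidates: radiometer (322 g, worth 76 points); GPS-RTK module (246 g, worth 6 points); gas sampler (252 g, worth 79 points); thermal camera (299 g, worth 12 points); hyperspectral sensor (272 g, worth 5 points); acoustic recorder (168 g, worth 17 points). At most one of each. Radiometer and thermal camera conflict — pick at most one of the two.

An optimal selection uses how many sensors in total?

3

The maximum data value within 833 g is 172.
radiometer + gas sampler + acoustic recorder hits 172 at 742 g.
Any selection reaching 172 contains exactly 3 sensors.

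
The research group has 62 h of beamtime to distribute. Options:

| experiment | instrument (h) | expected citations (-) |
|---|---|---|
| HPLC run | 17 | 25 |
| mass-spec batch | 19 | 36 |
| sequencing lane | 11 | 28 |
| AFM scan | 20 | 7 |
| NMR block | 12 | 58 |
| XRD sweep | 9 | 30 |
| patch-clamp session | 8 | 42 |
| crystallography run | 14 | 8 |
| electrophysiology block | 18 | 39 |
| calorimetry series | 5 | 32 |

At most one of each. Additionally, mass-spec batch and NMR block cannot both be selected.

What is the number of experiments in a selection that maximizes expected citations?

6

The maximum expected citations within 62 h is 215.
For example HPLC run + sequencing lane + NMR block + XRD sweep + patch-clamp session + calorimetry series achieves it, using 62 h.
All optima have 6 experiments.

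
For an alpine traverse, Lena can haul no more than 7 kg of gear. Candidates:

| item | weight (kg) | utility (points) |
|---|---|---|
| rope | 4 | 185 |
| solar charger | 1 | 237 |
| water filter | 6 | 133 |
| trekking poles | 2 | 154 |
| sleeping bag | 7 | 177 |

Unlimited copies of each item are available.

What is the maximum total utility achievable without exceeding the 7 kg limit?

1659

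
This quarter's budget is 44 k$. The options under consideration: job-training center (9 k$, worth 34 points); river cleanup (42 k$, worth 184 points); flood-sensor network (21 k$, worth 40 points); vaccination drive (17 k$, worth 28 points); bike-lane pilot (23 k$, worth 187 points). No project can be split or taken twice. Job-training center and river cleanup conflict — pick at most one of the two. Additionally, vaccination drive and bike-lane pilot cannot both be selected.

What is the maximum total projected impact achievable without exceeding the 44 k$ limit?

Density check — bike-lane pilot 8.13, river cleanup 4.38, job-training center 3.78, flood-sensor network 1.90 are the best per k$.
A density-first pass picks job-training center + bike-lane pilot — 221 at 32 k$.
Dropping job-training center frees 9 k$; slotting in flood-sensor network (21 k$) lifts the total to 227 at 44 k$.
Runner-up job-training center + bike-lane pilot tops out at 221.

227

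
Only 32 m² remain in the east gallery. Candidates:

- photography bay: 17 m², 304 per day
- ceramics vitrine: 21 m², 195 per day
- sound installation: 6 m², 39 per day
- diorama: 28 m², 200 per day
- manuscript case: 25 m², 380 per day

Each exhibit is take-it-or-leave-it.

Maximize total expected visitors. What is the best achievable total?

419

A density-first pass picks photography bay + sound installation — 343 at 23 m².
Dropping photography bay frees 17 m²; slotting in manuscript case (25 m²) lifts the total to 419 at 31 m².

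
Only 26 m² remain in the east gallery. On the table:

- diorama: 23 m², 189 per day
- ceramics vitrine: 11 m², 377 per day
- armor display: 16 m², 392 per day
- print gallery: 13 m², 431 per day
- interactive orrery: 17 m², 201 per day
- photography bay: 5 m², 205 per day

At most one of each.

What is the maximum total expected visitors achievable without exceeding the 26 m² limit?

808

Density check — photography bay 41.00, ceramics vitrine 34.27, print gallery 33.15 are the best per m².
Taking the top-ratio exhibits first gives ceramics vitrine + photography bay for 582 (16 m²).
Dropping photography bay frees 5 m²; slotting in print gallery (13 m²) lifts the total to 808 at 24 m².
The closest alternative, print gallery + photography bay, reaches only 636.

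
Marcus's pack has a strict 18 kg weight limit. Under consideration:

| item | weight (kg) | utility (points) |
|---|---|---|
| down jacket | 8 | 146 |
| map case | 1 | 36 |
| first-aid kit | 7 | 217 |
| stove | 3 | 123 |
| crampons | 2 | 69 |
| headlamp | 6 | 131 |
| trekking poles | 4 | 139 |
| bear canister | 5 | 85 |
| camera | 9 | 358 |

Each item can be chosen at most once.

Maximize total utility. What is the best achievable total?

689

Density check — stove 41.00, camera 39.78, map case 36.00 are the best per kg.
Filling by ratio: map case + stove + trekking poles + camera for 656, with 1 kg left unused.
Replace map case with crampons: the trade gains 33 net, giving 689 at 18 kg.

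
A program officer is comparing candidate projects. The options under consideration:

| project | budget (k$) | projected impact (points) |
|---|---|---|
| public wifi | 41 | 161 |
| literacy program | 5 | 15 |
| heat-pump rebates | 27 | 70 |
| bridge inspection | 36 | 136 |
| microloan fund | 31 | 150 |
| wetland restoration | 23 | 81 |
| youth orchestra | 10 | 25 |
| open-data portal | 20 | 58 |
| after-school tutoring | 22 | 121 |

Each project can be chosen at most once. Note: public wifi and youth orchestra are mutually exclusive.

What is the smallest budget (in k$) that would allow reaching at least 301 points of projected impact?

Look for the lowest-budget combination reaching 301.
literacy program + microloan fund + youth orchestra + after-school tutoring: 311 projected impact at 68 k$.
No combination under 68 k$ hits 301.

68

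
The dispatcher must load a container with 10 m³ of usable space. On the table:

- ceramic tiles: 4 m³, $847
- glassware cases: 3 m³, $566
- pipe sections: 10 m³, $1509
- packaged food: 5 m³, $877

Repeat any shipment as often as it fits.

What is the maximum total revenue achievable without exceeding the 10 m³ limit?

The ratio heuristic lands on 2×ceramic tiles (1694) but leaves 2 m³ idle.
Replace ceramic tiles with 2×glassware cases: the trade gains 285 net, giving 1979 at 10 m³.
That's the maximum — no swap from here does better than 1979.

1979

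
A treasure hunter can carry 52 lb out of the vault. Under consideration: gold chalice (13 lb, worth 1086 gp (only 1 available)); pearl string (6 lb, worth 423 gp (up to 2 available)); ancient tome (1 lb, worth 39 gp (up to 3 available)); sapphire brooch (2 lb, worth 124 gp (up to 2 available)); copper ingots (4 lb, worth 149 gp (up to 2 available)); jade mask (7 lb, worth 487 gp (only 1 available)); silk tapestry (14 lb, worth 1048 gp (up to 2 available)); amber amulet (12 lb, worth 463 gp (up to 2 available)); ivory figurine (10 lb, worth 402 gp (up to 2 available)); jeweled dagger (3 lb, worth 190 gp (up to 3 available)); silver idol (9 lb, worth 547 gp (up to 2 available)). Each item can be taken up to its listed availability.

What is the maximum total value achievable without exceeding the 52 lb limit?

3919

Ranking by ratio (value/lb): gold chalice 83.54, silk tapestry 74.86, pearl string 70.50, jade mask 69.57.
The ratio ordering already packs tightly: gold chalice + pearl string + sapphire brooch + 2×silk tapestry + jeweled dagger, 52 lb, 3919.
Every other selection either busts 52 lb or exceeds an availability limit or fails to beat 3919.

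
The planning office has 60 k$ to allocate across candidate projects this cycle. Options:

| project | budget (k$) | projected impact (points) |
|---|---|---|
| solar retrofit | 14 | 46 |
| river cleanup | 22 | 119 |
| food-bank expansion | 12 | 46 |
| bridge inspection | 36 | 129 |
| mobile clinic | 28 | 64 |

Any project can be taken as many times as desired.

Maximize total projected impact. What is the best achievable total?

Best packing: solar retrofit + 2×river cleanup — 58 k$, 284 total.
The spare 2 k$ is too small for any remaining project, and no exchange beats 284.

284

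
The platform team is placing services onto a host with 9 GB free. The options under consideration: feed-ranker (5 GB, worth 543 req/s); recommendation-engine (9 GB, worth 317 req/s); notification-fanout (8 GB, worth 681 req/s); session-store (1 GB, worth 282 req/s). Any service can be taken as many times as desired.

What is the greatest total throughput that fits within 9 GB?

2538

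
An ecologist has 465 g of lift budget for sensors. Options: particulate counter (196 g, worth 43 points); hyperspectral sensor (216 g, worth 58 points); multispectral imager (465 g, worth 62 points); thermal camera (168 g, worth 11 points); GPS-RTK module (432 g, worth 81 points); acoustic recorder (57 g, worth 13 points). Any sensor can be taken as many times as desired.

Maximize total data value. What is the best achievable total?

116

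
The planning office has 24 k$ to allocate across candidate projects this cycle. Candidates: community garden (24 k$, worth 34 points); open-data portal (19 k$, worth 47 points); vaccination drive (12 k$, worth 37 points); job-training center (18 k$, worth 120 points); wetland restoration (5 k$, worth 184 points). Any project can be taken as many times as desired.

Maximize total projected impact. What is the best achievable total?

736

Density check — wetland restoration 36.80, job-training center 6.67, vaccination drive 3.08 are the best per k$.
Best packing: 4×wetland restoration — 20 k$, 736 total.
Nothing else within 24 k$ beats 736.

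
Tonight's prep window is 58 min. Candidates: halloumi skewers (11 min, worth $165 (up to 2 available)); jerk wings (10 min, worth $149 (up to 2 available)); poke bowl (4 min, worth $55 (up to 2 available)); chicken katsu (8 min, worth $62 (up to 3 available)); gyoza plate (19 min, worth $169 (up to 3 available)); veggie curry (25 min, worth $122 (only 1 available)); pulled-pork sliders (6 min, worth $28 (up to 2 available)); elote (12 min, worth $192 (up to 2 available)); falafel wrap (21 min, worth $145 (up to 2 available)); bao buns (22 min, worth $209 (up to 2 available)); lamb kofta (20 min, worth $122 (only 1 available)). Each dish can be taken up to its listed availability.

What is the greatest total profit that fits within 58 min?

Taking the top-ratio dishes first gives 2×halloumi skewers + jerk wings + 2×elote for 863 (56 min).
The 12 min tied up in elote is better spent on jerk wings + poke bowl — total rises to 875 (58 min).

875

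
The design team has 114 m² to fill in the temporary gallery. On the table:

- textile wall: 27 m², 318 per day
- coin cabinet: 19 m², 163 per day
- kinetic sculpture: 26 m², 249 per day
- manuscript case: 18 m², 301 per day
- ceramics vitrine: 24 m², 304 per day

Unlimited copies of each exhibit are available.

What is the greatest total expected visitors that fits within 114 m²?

1809

Ranking by ratio (expected visitors/m²): manuscript case 16.72, ceramics vitrine 12.67, textile wall 11.78.
Filling by ratio: 6×manuscript case for 1806, with 6 m² left unused.
Replace manuscript case with ceramics vitrine: the trade gains 3 net, giving 1809 at 114 m².
Nothing else within 114 m² beats 1809.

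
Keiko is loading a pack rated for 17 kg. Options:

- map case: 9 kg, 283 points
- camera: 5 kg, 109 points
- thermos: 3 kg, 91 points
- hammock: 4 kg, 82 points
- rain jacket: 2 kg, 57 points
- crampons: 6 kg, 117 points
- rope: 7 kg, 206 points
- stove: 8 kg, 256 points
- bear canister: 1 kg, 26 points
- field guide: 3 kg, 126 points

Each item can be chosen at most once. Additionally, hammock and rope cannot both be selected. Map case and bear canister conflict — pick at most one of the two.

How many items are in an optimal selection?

The maximum utility within 17 kg is 557.
One optimal bundle: map case + thermos + rain jacket + field guide (17 kg).
Every optimal selection uses 4 items.

4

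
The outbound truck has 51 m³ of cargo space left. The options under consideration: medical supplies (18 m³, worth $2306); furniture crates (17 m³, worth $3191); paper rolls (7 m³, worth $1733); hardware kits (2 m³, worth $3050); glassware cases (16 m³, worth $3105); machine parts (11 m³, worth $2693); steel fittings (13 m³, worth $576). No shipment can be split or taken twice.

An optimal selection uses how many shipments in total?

4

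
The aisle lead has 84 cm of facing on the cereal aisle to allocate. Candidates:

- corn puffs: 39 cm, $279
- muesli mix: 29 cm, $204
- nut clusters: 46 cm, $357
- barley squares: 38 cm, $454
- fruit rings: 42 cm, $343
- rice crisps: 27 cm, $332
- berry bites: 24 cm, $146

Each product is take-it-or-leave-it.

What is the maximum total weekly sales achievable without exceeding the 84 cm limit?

Taking the top-ratio products first gives barley squares + rice crisps for 786 (65 cm).
Dropping rice crisps frees 27 cm; slotting in nut clusters (46 cm) lifts the total to 811 at 84 cm.
Every other selection either busts 84 cm or fails to beat 811.

811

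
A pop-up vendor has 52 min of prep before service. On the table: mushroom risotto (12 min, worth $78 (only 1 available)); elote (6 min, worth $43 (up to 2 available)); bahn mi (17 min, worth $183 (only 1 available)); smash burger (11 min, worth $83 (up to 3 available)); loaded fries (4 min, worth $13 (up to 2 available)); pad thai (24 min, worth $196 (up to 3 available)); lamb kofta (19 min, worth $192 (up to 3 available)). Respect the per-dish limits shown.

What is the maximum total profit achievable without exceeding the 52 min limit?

Ranking by ratio (profit/min): bahn mi 10.76, lamb kofta 10.11, pad thai 8.17.
Greedy by ratio would take bahn mi + smash burger + loaded fries + lamb kofta: 51 min used, total 471.
The 11 min tied up in smash burger is better spent on 2×elote — total rises to 474 (52 min).

474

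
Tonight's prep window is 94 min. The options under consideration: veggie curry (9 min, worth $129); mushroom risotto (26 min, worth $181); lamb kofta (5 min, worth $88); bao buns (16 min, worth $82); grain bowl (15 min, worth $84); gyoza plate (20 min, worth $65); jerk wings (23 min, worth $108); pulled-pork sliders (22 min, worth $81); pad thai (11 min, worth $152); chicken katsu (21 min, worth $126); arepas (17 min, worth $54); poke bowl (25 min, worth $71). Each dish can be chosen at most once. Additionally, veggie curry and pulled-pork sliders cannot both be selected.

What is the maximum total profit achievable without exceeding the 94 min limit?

760

Ranking by ratio (profit/min): lamb kofta 17.60, veggie curry 14.33, pad thai 13.82.
Best packing: veggie curry + mushroom risotto + lamb kofta + grain bowl + pad thai + chicken katsu — 87 min, 760 total.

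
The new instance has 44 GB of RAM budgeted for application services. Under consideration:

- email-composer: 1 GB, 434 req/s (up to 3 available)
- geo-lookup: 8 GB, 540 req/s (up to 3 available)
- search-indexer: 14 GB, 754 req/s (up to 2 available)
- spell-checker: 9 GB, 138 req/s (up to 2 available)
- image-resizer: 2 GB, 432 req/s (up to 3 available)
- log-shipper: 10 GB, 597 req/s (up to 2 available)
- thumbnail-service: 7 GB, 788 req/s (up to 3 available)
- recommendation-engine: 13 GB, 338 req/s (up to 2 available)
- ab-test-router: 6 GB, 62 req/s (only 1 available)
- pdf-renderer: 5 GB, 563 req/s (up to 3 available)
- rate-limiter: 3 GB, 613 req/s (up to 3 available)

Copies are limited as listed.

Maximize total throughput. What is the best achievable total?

The ratio heuristic lands on 3×email-composer + 3×image-resizer + thumbnail-service + 3×pdf-renderer + 3×rate-limiter (6914) but leaves 4 GB idle.
Dropping 2×pdf-renderer frees 10 GB; slotting in 2×thumbnail-service (14 GB) lifts the total to 7364 at 44 GB.

7364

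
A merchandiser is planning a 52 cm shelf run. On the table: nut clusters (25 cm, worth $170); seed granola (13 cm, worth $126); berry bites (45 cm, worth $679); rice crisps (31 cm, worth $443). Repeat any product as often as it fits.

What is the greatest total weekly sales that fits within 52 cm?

By weekly sales per cm: berry bites 15.09, rice crisps 14.29, seed granola 9.69 lead.
Best packing: berry bites — 45 cm, 679 total.
Every other selection either busts 52 cm or fails to beat 679.

679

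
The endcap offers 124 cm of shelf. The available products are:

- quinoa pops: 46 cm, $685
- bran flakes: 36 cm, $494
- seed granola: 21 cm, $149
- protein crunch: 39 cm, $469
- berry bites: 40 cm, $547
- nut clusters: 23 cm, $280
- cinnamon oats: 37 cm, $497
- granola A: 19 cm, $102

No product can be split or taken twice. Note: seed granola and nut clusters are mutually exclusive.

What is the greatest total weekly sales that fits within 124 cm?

1729

Density check — quinoa pops 14.89, bran flakes 13.72, berry bites 13.68, cinnamon oats 13.43 are the best per cm.
Filling by ratio: quinoa pops + bran flakes + berry bites for 1726, with 2 cm left unused.
Replace bran flakes with cinnamon oats: the trade gains 3 net, giving 1729 at 123 cm.
Nothing else feasible within 124 cm beats 1729.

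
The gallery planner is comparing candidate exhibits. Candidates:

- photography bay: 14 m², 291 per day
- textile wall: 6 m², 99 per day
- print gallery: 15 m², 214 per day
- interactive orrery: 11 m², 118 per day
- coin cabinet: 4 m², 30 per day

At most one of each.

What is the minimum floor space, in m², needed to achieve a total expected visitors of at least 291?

14

Minimise m² subject to total expected visitors ≥ 291.
Taking photography bay gives 291 (≥ 291) for 14 m².
Any bundle with less than 14 m² falls short of 291.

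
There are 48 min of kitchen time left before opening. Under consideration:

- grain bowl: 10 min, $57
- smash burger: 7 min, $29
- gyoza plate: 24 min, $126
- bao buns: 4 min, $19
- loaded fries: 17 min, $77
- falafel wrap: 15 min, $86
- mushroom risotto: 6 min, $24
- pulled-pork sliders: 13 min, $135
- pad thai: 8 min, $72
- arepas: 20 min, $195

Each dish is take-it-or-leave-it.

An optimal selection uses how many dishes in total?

4

Best achievable profit is 431.
For example smash burger + pulled-pork sliders + pad thai + arepas achieves it, using 48 min.
Every optimal selection uses 4 dishes.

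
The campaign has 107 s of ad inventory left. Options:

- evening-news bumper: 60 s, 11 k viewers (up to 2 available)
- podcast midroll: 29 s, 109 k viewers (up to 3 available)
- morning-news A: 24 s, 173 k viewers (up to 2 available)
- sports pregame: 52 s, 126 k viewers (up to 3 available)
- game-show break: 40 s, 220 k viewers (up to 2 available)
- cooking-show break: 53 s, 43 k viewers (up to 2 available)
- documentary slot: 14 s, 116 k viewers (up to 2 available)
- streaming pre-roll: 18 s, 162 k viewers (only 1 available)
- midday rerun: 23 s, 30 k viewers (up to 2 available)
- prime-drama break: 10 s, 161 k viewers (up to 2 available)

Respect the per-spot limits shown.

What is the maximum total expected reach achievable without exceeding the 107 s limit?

946

Density check — prime-drama break 16.10, streaming pre-roll 9.00, documentary slot 8.29 are the best per s.
A density-first pass picks morning-news A + 2×documentary slot + streaming pre-roll + 2×prime-drama break — 889 at 90 s.
Dropping documentary slot frees 14 s; slotting in morning-news A (24 s) lifts the total to 946 at 100 s.
Every other selection either busts 107 s or exceeds an availability limit or fails to beat 946.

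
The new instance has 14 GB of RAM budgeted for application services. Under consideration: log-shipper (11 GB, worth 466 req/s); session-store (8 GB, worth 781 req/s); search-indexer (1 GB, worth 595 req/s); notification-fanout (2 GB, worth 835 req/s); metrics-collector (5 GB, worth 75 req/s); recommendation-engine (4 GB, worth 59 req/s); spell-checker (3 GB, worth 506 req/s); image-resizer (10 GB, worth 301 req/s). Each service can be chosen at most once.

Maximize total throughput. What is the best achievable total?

2717

Density check — search-indexer 595.00, notification-fanout 417.50, spell-checker 168.67 are the best per GB.
Best packing: session-store + search-indexer + notification-fanout + spell-checker — 14 GB, 2717 total.
The closest alternative, session-store + search-indexer + notification-fanout, reaches only 2211.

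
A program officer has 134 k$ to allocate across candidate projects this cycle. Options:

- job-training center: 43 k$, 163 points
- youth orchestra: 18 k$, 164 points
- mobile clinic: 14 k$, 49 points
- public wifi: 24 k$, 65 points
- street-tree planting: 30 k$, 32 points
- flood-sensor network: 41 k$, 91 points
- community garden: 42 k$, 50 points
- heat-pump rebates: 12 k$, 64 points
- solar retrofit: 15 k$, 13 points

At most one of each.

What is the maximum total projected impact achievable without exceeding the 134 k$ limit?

531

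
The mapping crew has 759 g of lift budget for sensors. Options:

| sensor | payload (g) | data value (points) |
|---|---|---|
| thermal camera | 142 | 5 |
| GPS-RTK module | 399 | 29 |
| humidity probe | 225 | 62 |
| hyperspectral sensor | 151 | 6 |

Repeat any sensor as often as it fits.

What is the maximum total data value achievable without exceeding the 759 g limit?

By data value per g: humidity probe 0.28, GPS-RTK module 0.07, hyperspectral sensor 0.04, thermal camera 0.04 lead.
The ratio ordering already packs tightly: 3×humidity probe, 675 g, 186.

186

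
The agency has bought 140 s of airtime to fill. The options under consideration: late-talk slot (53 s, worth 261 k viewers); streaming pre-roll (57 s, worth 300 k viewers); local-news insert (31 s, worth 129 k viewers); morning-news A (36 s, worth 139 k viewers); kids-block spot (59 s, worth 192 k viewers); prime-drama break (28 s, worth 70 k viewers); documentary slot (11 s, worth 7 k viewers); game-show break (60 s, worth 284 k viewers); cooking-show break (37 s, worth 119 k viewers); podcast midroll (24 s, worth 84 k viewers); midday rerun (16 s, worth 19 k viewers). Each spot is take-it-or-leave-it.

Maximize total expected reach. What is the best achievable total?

645

Ranking by ratio (expected reach/s): streaming pre-roll 5.26, late-talk slot 4.92, game-show break 4.73, local-news insert 4.16.
Taking late-talk slot + streaming pre-roll + podcast midroll: 134 s used, 645 in expected reach.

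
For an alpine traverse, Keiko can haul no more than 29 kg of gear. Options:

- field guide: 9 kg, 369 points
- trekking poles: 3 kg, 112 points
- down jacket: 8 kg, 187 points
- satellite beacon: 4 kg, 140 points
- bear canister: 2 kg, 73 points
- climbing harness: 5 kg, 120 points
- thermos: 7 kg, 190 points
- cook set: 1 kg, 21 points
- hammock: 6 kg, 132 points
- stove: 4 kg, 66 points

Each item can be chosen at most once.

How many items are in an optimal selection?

The maximum utility within 29 kg is 952.
For example field guide + trekking poles + satellite beacon + climbing harness + thermos + cook set achieves it, using 29 kg.
All optima have 6 items.

6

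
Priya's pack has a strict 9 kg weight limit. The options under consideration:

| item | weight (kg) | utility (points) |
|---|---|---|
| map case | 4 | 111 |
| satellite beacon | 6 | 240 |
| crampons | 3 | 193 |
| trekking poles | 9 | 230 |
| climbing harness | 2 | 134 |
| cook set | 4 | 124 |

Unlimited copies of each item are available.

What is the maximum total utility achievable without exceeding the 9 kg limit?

A density-first pass picks 4×climbing harness — 536 at 8 kg.
Replace climbing harness with crampons: the trade gains 59 net, giving 595 at 9 kg.
No other feasible combination exceeds 595.

595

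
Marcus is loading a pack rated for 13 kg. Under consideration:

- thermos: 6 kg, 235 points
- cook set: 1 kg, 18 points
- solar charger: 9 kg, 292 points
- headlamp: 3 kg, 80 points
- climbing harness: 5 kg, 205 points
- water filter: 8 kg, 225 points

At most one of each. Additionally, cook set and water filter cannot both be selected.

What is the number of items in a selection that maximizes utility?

3

The maximum utility within 13 kg is 458.
One optimal bundle: thermos + cook set + climbing harness (12 kg).
Every optimal selection uses 3 items.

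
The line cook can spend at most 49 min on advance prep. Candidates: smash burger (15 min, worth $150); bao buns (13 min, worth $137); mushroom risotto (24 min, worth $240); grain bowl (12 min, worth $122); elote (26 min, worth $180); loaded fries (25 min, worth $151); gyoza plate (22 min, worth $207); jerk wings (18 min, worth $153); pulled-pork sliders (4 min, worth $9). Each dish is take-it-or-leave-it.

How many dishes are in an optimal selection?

3

Optimal total is 499.
One optimal bundle: bao buns + mushroom risotto + grain bowl (49 min).
Any selection reaching 499 contains exactly 3 dishes.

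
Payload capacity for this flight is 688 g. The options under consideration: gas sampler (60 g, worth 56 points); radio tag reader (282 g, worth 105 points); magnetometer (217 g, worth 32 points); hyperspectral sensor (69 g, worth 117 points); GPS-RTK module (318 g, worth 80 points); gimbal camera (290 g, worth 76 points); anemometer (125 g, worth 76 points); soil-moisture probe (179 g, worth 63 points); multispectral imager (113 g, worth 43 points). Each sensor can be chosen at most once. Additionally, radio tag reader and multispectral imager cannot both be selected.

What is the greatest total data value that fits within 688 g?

372

Gas sampler + hyperspectral sensor + GPS-RTK module + anemometer + multispectral imager uses 685 of the 688 g and totals 372.
Next best is gas sampler + hyperspectral sensor + gimbal camera + anemometer + multispectral imager at 368 (657 g) — short by 4.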